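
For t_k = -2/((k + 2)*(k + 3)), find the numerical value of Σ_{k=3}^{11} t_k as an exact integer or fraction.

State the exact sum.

Σ = -9/35

t_(k+1)/t_k = (k + 2)/(k + 4).
Normal form (A,B,C) = (k + 2, k + 4, 1).
Need (k + 2)·f(k+1) − (k + 3)·f(k) = 1.
From deg A=1, deg B=1, deg C=0: d=1.
A polynomial solution: f(k) = k/2.
So s_k = (B(k−1)f/C)·t_k = (k*(k + 3)/2)·t_k = -k/(k + 2).
Verify: -2/(k**2 + 5*k + 6) matches t_k.
Sum = s_(12) − s_(3); s_(12) = -6/7, s_(3) = -3/5 ⇒ -9/35.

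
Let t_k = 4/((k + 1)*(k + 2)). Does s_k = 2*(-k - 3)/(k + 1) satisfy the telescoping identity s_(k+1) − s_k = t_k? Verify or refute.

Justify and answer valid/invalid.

s_(k+1) = 2*(-k - 4)/(k + 2)
s_(k+1) − s_k = 4/(k**2 + 3*k + 2)
(s_(k+1) − s_k) − t_k = 0

valid; difference matches t_k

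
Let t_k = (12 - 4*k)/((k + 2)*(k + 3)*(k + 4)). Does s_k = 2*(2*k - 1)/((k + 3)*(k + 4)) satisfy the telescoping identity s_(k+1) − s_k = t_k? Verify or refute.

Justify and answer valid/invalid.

s_(k+1) = 2*(2*k + 1)/((k + 4)*(k + 5))
s_(k+1) − s_k = 4*(4 - k)/(k**3 + 12*k**2 + 47*k + 60)
(s_(k+1) − s_k) − t_k = 4*(4*k - 7)/(k**4 + 14*k**3 + 71*k**2 + 154*k + 120)

Invalid: residual 4*(4*k - 7)/(k**4 + 14*k**3 + 71*k**2 + 154*k + 120) ≠ 0.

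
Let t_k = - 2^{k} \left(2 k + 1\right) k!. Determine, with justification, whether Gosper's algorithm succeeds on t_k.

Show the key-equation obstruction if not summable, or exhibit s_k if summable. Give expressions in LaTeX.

Step 1: r(k) = 2*(k + 1)*(2*k + 3)/(2*k + 1).
Take A(k)=2*k + 2, B(k)=1, C(k)=k + 1/2.
Set up (2*k + 2)·f(k+1) − (1)·f(k) − (k + 1/2) = 0.
d = 0 from the (1,0,1) case.
Solving with deg f ≤ 0: f(k) = 1/2.
Get s_k = R·t_k = -2**k*factorial(k) with R(k) = B(k−1)f(k)/C(k) = 1/(2*k + 1).
Check: Δs_k = -2**k*(2*k + 1)*factorial(k). ✓

Yes. s_k = - 2^{k} k!.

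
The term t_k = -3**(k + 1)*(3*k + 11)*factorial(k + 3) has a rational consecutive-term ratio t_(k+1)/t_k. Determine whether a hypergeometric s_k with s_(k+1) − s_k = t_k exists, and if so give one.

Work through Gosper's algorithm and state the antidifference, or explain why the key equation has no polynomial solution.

s_k = -3**(k + 1)*factorial(k + 3)

t_(k+1)/t_k = 3*(k + 4)*(3*k + 14)/(3*k + 11).
Gosper form: A/B · C(k+1)/C(k) with A=3*k + 12, B=1, C=k + 11/3.
Key eq: (3*k + 12)·f(k+1) = (1)·f(k) + (k + 11/3).
d = 0 from the (1,0,1) case.
Match coefficients ⇒ f(k) = 1/3.
Then R = B(k−1)f/C = 1/(3*k + 11), so s_k = R(k)·t_k = -3**(k + 1)*factorial(k + 3).
Check: Δs_k = -3**(k + 1)*(3*k + 11)*factorial(k + 3). ✓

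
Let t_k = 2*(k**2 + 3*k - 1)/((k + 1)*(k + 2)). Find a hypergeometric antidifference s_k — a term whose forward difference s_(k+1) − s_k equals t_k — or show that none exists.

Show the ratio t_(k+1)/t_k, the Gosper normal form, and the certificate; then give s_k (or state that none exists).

The ratio is (k + 1)*(3*k + (k + 1)**2 + 2)/((k + 3)*(k**2 + 3*k - 1)).
Gosper form: A/B · C(k+1)/C(k) with A=k + 1, B=k + 3, C=k**2 + 3*k - 1.
Solve (k + 1)·f(k+1) − (k + 2)·f(k) = k**2 + 3*k - 1.
d = 2 from the (1,1,2) case.
A polynomial solution: f(k) = k*(k - 2).
Then R = B(k−1)f/C = k*(k - 2)*(k + 2)/(k**2 + 3*k - 1), so s_k = R(k)·t_k = 2*k*(k - 2)/(k + 1).
Verify: 2*(k**2 + 3*k - 1)/(k**2 + 3*k + 2) matches t_k.

s_k = 2*k*(k - 2)/(k + 1)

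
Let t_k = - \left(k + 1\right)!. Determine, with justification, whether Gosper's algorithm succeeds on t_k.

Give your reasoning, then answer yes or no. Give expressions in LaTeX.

Step 1: r(k) = k + 2.
Take A(k)=k + 2, B(k)=1, C(k)=1.
Key eq: (k + 2)·f(k+1) = (1)·f(k) + (1).
deg f ≤ -1 (via 1,0,0).
Negative degree bound (-1): no f exists, t_k not Gosper-summable.

No — negative degree bound, so no certificate f.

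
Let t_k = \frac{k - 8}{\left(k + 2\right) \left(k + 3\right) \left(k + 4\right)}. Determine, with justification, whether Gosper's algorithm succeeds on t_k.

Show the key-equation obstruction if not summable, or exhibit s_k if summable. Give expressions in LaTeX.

The ratio is (k - 7)*(k + 2)/((k - 8)*(k + 5)).
Factor: A=k + 2; B=k + 5; C=k - 8.
Solve (k + 2)·f(k+1) − (k + 4)·f(k) = k - 8.
Degrees (1,1,1) ⇒ d ≤ 2.
Match coefficients ⇒ f(k) = -k*(k + 7)/2.
Get s_k = R·t_k = k*(-k - 7)/(2*(k + 2)*(k + 3)) with R(k) = B(k−1)f(k)/C(k) = -k*(k + 4)*(k + 7)/(2*(k - 8)).
Verify: (k - 8)/(k**3 + 9*k**2 + 26*k + 24) matches t_k.

Yes. s_k = \frac{k \left(- k - 7\right)}{2 \left(k + 2\right) \left(k + 3\right)}.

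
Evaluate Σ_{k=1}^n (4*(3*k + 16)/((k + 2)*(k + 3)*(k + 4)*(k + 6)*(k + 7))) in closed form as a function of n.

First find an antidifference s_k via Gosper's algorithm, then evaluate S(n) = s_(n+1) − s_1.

S(n) = n*(n**2 + 14*n + 61)/(21*(n**3 + 14*n**2 + 61*n + 84))

Compute t_(k+1)/t_k: get (k + 2)*(k + 6)*(3*k + 19)/((k + 5)*(k + 8)*(3*k + 16)).
A = k + 2, B = k + 8, C = k**2 + 31*k/3 + 80/3.
Need (k + 2)·f(k+1) − (k + 7)·f(k) = k**2 + 31*k/3 + 80/3.
deg f ≤ 5 (via 1,1,2).
Solving with deg f ≤ 5: f(k) = k*(k + 4)*(k + 5)*(k**2 + 11*k + 36)/108.
Certificate R = B(k−1)f/C = k*(k + 4)*(k + 7)*(k**2 + 11*k + 36)/(36*(3*k + 16)) gives s_k = k*(k**2 + 11*k + 36)/(9*(k**3 + 11*k**2 + 36*k + 36)).
Verify: 4*(3*k + 16)/(k**5 + 22*k**4 + 185*k**3 + 740*k**2 + 1404*k + 1008) matches t_k.
Telescope: S(n) = s_(n+1) − s_(1) = (n**3 + 14*n**2 + 61*n + 48)/(9*(n**3 + 14*n**2 + 61*n + 84)) − (4/63) = n*(n**2 + 14*n + 61)/(21*(n**3 + 14*n**2 + 61*n + 84)).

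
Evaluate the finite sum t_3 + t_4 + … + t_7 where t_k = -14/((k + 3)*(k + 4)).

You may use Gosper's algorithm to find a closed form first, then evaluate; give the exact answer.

Σ = -35/33

r(k) = (k + 3)/(k + 5) after simplifying.
Gosper form: A/B · C(k+1)/C(k) with A=k + 3, B=k + 5, C=1.
Key eq: (k + 3)·f(k+1) = (k + 4)·f(k) + (1).
Bound: deg f ≤ 1.
Coefficient equations give f(k) = k/3.
Then R = B(k−1)f/C = k*(k + 4)/3, so s_k = R(k)·t_k = -14*k/(3*k + 9).
Δs = -14/(k**2 + 7*k + 12), as required.
Evaluate s at k=8 and k=3: -112/33 and -7/3; difference -35/33.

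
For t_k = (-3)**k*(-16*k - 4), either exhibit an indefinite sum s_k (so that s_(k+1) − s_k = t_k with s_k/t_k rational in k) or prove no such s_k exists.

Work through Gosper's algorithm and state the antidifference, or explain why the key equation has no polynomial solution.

s_k = (-3)**k*(4*k - 2)

Step 1: r(k) = 3*(-4*k - 5)/(4*k + 1).
Factor: A=-3; B=1; C=k + 1/4.
Set up (-3)·f(k+1) − (1)·f(k) − (k + 1/4) = 0.
From deg A=0, deg B=0, deg C=1: d=1.
Coefficient equations give f(k) = -(2*k - 1)/8.
Get s_k = R·t_k = (-3)**k*(4*k - 2) with R(k) = B(k−1)f(k)/C(k) = -(2*k - 1)/(2*(4*k + 1)).
Verify: (-3)**k*(-16*k - 4) matches t_k.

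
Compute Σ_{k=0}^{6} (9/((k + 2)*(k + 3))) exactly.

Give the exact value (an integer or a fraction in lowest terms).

Σ = 7/2

t_(k+1)/t_k = (k + 2)/(k + 4).
Factor: A=k + 2; B=k + 4; C=1.
Key eq: (k + 2)·f(k+1) = (k + 3)·f(k) + (1).
From deg A=1, deg B=1, deg C=0: d=1.
A polynomial solution: f(k) = k/2.
So s_k = (B(k−1)f/C)·t_k = (k*(k + 3)/2)·t_k = 9*k/(2*(k + 2)).
Verify: 9/(k**2 + 5*k + 6) matches t_k.
Σ_(k=0)^(6) t_k = s_(7) − s_(0) = 7/2 − (0) = 7/2.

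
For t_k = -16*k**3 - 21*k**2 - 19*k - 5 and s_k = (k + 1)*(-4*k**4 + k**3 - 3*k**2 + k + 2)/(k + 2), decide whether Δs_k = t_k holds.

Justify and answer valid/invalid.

s_(k+1) = (k + 2)*(k - 4*(k + 1)**4 + (k + 1)**3 - 3*(k + 1)**2 + 3)/(k + 3)
s_(k+1) − s_k = (-16*k**5 - 89*k**4 - 166*k**3 - 168*k**2 - 95*k - 18)/(k**2 + 5*k + 6)
(s_(k+1) − s_k) − t_k = 2*(6*k**4 + 27*k**3 + 29*k**2 + 22*k + 6)/(k**2 + 5*k + 6)

Invalid: residual 2*(6*k**4 + 27*k**3 + 29*k**2 + 22*k + 6)/(k**2 + 5*k + 6) ≠ 0.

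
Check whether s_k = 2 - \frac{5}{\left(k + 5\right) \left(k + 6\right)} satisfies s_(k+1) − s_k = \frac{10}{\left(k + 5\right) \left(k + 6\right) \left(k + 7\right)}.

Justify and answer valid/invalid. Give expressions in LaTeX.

s_(k+1) = 2 - 5/((k + 6)*(k + 7))
s_(k+1) − s_k = 10/(k**3 + 18*k**2 + 107*k + 210)
(s_(k+1) − s_k) − t_k = 0

valid (s_(k+1) − s_k reduces to t_k)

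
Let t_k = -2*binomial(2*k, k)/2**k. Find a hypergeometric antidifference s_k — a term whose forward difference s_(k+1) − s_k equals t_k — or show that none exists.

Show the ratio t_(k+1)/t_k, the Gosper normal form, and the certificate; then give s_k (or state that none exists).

Ratio r(k) = (2*k + 1)/(k + 1).
So A=2*k + 1 and B=k + 1, with C=1.
Key eq: (2*k + 1)·f(k+1) = (k)·f(k) + (1).
Bound: deg f ≤ -1.
Negative degree bound (-1): no f exists, t_k not Gosper-summable.

not Gosper-summable; s_k does not exist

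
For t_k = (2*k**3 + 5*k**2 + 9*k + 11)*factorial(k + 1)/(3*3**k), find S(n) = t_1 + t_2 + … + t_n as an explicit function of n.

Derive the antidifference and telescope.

t_(k+1)/t_k = (2*k**4 + 15*k**3 + 47*k**2 + 77*k + 54)/(3*(2*k**3 + 5*k**2 + 9*k + 11)).
So A=k/3 + 2/3 and B=1, with C=k**3 + 5*k**2/2 + 9*k/2 + 11/2.
Solve (k/3 + 2/3)·f(k+1) − (1)·f(k) = k**3 + 5*k**2/2 + 9*k/2 + 11/2.
Degrees (1,0,3) ⇒ d ≤ 2.
Solve for f: f(k) = 3*(2*k**2 + 3*k - 1)/2 (degree 2 ≤ 2).
Certificate R = B(k−1)f/C = 3*(2*k**2 + 3*k - 1)/(2*k**3 + 5*k**2 + 9*k + 11) gives s_k = (2*k**2 + 3*k - 1)*factorial(k + 1)/3**k.
Check: Δs_k = (2*k**3 + 5*k**2 + 9*k + 11)*factorial(k + 1)/(3*3**k). ✓
Evaluate: s_(n+1) = 3**(-n - 1)*(2*n**2 + 7*n + 4)*factorial(n + 2); subtract s_(1) = 8/3 ⇒ S(n) = 3**(-n - 1)*(-8*3**n + 2*n**4*factorial(n) + 13*n**3*factorial(n) + 29*n**2*factorial(n) + 26*n*factorial(n) + 8*factorial(n)).

S(n) = 3**(-n - 1)*(-8*3**n + 2*n**4*factorial(n) + 13*n**3*factorial(n) + 29*n**2*factorial(n) + 26*n*factorial(n) + 8*factorial(n))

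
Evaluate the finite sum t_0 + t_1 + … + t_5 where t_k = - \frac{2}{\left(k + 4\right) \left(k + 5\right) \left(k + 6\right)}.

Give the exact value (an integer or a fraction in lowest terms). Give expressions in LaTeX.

Ratio r(k) = (k + 4)/(k + 7).
Take A(k)=k + 4, B(k)=k + 7, C(k)=1.
Solve (k + 4)·f(k+1) − (k + 6)·f(k) = 1.
deg f ≤ 2 (via 1,1,0).
Coefficient equations give f(k) = k*(k + 9)/40.
Certificate R = B(k−1)f/C = k*(k + 6)*(k + 9)/40 gives s_k = k*(-k - 9)/(20*(k + 4)*(k + 5)).
Δs = -2/(k**3 + 15*k**2 + 74*k + 120), as required.
Telescoping: Σ = s_(6) − s_(0) = -9/220 − (0) = -9/220.

Σ = -9/220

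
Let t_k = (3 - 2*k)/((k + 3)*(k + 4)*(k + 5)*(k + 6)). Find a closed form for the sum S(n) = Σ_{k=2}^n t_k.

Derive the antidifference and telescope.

Step 1: r(k) = (k + 3)*(2*k - 1)/((k + 7)*(2*k - 3)).
A = k + 3, B = k + 7, C = k - 3/2.
f must satisfy (k + 3)·f(k+1) − (k + 6)·f(k) = k - 3/2.
deg f ≤ 3 (via 1,1,1).
A polynomial solution: f(k) = -k/2.
So s_k = (B(k−1)f/C)·t_k = (-k*(k + 6)/(2*k - 3))·t_k = k/((k + 3)*(k + 4)*(k + 5)).
s_(k+1) − s_k = (3 - 2*k)/(k**4 + 18*k**3 + 119*k**2 + 342*k + 360) = t_k.
Evaluate: s_(n+1) = (n + 1)/(n**3 + 15*n**2 + 74*n + 120); subtract s_(2) = 1/105 ⇒ S(n) = (-n**3 - 15*n**2 + 31*n - 15)/(105*(n**3 + 15*n**2 + 74*n + 120)).

S(n) = (-n**3 - 15*n**2 + 31*n - 15)/(105*(n**3 + 15*n**2 + 74*n + 120))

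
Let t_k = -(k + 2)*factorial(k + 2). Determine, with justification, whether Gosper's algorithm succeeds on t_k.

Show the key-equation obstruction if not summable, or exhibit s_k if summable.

Yes. s_k = -factorial(k + 2).

Step 1: r(k) = (k + 3)**2/(k + 2).
Normal form (A,B,C) = (k + 3, 1, k + 2).
Key eq: (k + 3)·f(k+1) = (1)·f(k) + (k + 2).
deg f ≤ 0 (via 1,0,1).
Coefficient equations give f(k) = 1.
Then R = B(k−1)f/C = 1/(k + 2), so s_k = R(k)·t_k = -factorial(k + 2).
Δs = -(k + 2)*factorial(k + 2), as required.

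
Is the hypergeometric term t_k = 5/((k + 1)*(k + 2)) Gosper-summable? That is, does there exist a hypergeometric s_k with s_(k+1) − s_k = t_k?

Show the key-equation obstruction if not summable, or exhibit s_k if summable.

Yes. s_k = 5*k/(k + 1).

r(k) = (k + 1)/(k + 3) after simplifying.
Gosper form: A/B · C(k+1)/C(k) with A=k + 1, B=k + 3, C=1.
Need (k + 1)·f(k+1) − (k + 2)·f(k) = 1.
d = 1 from the (1,1,0) case.
Solve for f: f(k) = k (degree 1 ≤ 1).
Certificate R = B(k−1)f/C = k*(k + 2) gives s_k = 5*k/(k + 1).
Verify: 5/(k**2 + 3*k + 2) matches t_k.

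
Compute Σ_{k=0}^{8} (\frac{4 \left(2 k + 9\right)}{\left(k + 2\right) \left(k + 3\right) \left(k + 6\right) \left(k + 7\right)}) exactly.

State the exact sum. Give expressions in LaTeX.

Σ = 17/55

r(k) = (k + 2)*(k + 6)*(2*k + 11)/((k + 4)*(k + 8)*(2*k + 9)) after simplifying.
Normal form (A,B,C) = (k + 2, k + 8, k**3 + 27*k**2/2 + 121*k/2 + 90).
Need (k + 2)·f(k+1) − (k + 7)·f(k) = k**3 + 27*k**2/2 + 121*k/2 + 90.
Bound: deg f ≤ 5.
A polynomial solution: f(k) = k*(k + 3)*(k + 4)*(k + 5)*(k + 8)/24.
So s_k = (B(k−1)f/C)·t_k = (k*(k + 3)*(k + 7)*(k + 8)/(12*(2*k + 9)))·t_k = k*(k + 8)/(3*(k**2 + 8*k + 12)).
s_(k+1) − s_k = 4*(2*k + 9)/(k**4 + 18*k**3 + 113*k**2 + 288*k + 252) = t_k.
Σ_(k=0)^(8) t_k = s_(9) − s_(0) = 17/55 − (0) = 17/55.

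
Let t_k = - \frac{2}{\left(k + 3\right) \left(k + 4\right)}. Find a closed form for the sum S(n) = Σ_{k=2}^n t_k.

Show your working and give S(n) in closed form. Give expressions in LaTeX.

t_(k+1)/t_k = (k + 3)/(k + 5).
Normal form (A,B,C) = (k + 3, k + 5, 1).
Solve (k + 3)·f(k+1) − (k + 4)·f(k) = 1.
Bound: deg f ≤ 1.
Solve for f: f(k) = k/3 (degree 1 ≤ 1).
Get s_k = R·t_k = -2*k/(3*k + 9) with R(k) = B(k−1)f(k)/C(k) = k*(k + 4)/3.
Verify: -2/(k**2 + 7*k + 12) matches t_k.
Evaluate: s_(n+1) = 2*(-n - 1)/(3*(n + 4)); subtract s_(2) = -4/15 ⇒ S(n) = 2*(1 - n)/(5*(n + 4)).

S(n) = \frac{2 \left(1 - n\right)}{5 \left(n + 4\right)}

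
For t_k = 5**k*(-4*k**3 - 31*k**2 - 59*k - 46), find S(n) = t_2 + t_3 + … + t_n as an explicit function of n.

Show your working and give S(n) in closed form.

The ratio is 5*(4*k**3 + 43*k**2 + 133*k + 140)/(4*k**3 + 31*k**2 + 59*k + 46).
A = 5, B = 1, C = k**3 + 31*k**2/4 + 59*k/4 + 23/2.
f must satisfy (5)·f(k+1) − (1)·f(k) = k**3 + 31*k**2/4 + 59*k/4 + 23/2.
d = 3 from the (0,0,3) case.
A polynomial solution: f(k) = (k + 4)*(k**2 + 1)/4.
Certificate R = B(k−1)f/C = (k + 4)*(k**2 + 1)/(4*k**3 + 31*k**2 + 59*k + 46) gives s_k = 5**k*(-k**3 - 4*k**2 - k - 4).
Δs = 5**k*(-4*k**3 - 31*k**2 - 59*k - 46), as required.
Σ_(k=2)^n t_k = s_(n+1) − s_(2) = (5**(n + 1)*(-n**3 - 7*n**2 - 12*n - 10)) − (-750), i.e. -5*5**n*n**3 - 35*5**n*n**2 - 60*5**n*n - 50*5**n + 750.

S(n) = -5*5**n*n**3 - 35*5**n*n**2 - 60*5**n*n - 50*5**n + 750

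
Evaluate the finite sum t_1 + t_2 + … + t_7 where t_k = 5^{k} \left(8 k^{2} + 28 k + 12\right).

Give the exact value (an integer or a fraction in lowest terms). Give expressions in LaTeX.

Σ = 55468740

r(k) = 5*(2*k**2 + 11*k + 12)/(2*k**2 + 7*k + 3) after simplifying.
Gosper form: A/B · C(k+1)/C(k) with A=5, B=1, C=k**2 + 7*k/2 + 3/2.
f must satisfy (5)·f(k+1) − (1)·f(k) = k**2 + 7*k/2 + 3/2.
d = 2 from the (0,0,2) case.
Solve for f: f(k) = (k**2 + k - 1)/4 (degree 2 ≤ 2).
R(k) = B(k−1)·f(k)/C(k) = (k**2 + k - 1)/(2*(k + 3)*(2*k + 1)); s_k = R·t_k = 2*5**k*(k**2 + k - 1).
Verify: 5**k*(8*k**2 + 28*k + 12) matches t_k.
Sum = s_(8) − s_(1); s_(8) = 55468750, s_(1) = 10 ⇒ 55468740.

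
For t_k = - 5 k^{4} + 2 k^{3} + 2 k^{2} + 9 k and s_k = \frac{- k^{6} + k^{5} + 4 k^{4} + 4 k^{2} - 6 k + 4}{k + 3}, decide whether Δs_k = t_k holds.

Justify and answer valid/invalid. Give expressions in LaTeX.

Invalid: residual \frac{4 k^{5} + 16 k^{4} - 10 k^{3} - 11 k^{2} - 31 k + 2}{k^{2} + 7 k + 12} ≠ 0.

s_(k+1) = (-6*k - (k + 1)**6 + (k + 1)**5 + 4*(k + 1)**4 + 4*(k + 1)**2 - 2)/(k + 4)
s_(k+1) − s_k = (-5*k**6 - 29*k**5 - 28*k**4 + 37*k**3 + 76*k**2 + 77*k + 2)/(k**2 + 7*k + 12)
(s_(k+1) − s_k) − t_k = (4*k**5 + 16*k**4 - 10*k**3 - 11*k**2 - 31*k + 2)/(k**2 + 7*k + 12)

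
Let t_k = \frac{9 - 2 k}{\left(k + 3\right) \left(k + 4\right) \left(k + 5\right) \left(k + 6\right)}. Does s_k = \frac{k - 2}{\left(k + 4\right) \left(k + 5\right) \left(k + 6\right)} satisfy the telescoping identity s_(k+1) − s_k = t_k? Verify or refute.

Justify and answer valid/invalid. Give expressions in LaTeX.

s_(k+1) = (k - 1)/((k + 5)*(k + 6)*(k + 7))
s_(k+1) − s_k = 2*(5 - k)/(k**4 + 22*k**3 + 179*k**2 + 638*k + 840)
(s_(k+1) − s_k) − t_k = 3*(3*k - 11)/(k**5 + 25*k**4 + 245*k**3 + 1175*k**2 + 2754*k + 2520)

Invalid: residual \frac{3 \left(3 k - 11\right)}{k^{5} + 25 k^{4} + 245 k^{3} + 1175 k^{2} + 2754 k + 2520} ≠ 0.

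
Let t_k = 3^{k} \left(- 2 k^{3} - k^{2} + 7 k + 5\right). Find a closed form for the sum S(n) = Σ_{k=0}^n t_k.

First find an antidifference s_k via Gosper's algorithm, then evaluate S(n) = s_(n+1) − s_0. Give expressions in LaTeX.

S(n) = - 3^{n + 1} n^{3} + 3^{n + 1} n^{2} + 3^{n + 1} n + 3^{n + 2} - 4

Compute t_(k+1)/t_k: get 3*(2*k**3 + 7*k**2 + k - 9)/(2*k**3 + k**2 - 7*k - 5).
Take A(k)=3, B(k)=1, C(k)=k**3 + k**2/2 - 7*k/2 - 5/2.
Key eq: (3)·f(k+1) = (1)·f(k) + (k**3 + k**2/2 - 7*k/2 - 5/2).
From deg A=0, deg B=0, deg C=3: d=3.
Solving with deg f ≤ 3: f(k) = (k**3 - 4*k**2 + 4*k - 4)/2.
R(k) = B(k−1)·f(k)/C(k) = (k**3 - 4*k**2 + 4*k - 4)/(2*k**3 + k**2 - 7*k - 5); s_k = R·t_k = 3**k*(-k**3 + 4*k**2 - 4*k + 4).
Verify: 3**k*(-2*k**3 - k**2 + 7*k + 5) matches t_k.
Σ_(k=0)^n t_k = s_(n+1) − s_(0) = (3**(n + 1)*(-n**3 + n**2 + n + 3)) − (4), i.e. -3**(n + 1)*n**3 + 3**(n + 1)*n**2 + 3**(n + 1)*n + 3**(n + 2) - 4.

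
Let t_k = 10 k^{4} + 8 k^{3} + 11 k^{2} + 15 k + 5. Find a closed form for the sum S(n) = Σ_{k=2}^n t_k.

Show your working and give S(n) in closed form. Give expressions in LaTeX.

S(n) = 2 n^{5} + 7 n^{4} + 11 n^{3} + 15 n^{2} + 14 n - 49

Step 1: r(k) = (10*k**4 + 48*k**3 + 95*k**2 + 101*k + 49)/(10*k**4 + 8*k**3 + 11*k**2 + 15*k + 5).
Gosper form: A/B · C(k+1)/C(k) with A=1, B=1, C=k**4 + 4*k**3/5 + 11*k**2/10 + 3*k/2 + 1/2.
Set up (1)·f(k+1) − (1)·f(k) − (k**4 + 4*k**3/5 + 11*k**2/10 + 3*k/2 + 1/2) = 0.
deg f ≤ 5 (via 0,0,4).
Solving with deg f ≤ 5: f(k) = k*(2*k**4 - 3*k**3 + 3*k**2 + 4*k - 1)/10.
Certificate R = B(k−1)f/C = k*(2*k**4 - 3*k**3 + 3*k**2 + 4*k - 1)/(10*k**4 + 8*k**3 + 11*k**2 + 15*k + 5) gives s_k = k*(2*k**4 - 3*k**3 + 3*k**2 + 4*k - 1).
Δs = 10*k**4 + 8*k**3 + 11*k**2 + 15*k + 5, as required.
s_(n+1) = 2*n**5 + 7*n**4 + 11*n**3 + 15*n**2 + 14*n + 5 and s_(2) = 54, so S(n) = 2*n**5 + 7*n**4 + 11*n**3 + 15*n**2 + 14*n - 49.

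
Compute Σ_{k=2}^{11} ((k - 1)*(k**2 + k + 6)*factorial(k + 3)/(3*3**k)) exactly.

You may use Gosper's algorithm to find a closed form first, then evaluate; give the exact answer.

t_(k+1)/t_k = k*(k + 4)*(k + (k + 1)**2 + 7)/(3*(k - 1)*(k**2 + k + 6)).
Gosper form: A/B · C(k+1)/C(k) with A=k/3 + 4/3, B=1, C=k**3 + 5*k - 6.
f must satisfy (k/3 + 4/3)·f(k+1) − (1)·f(k) = k**3 + 5*k - 6.
deg f ≤ 2 (via 1,0,3).
A polynomial solution: f(k) = 3*(k - 2)*(k - 1).
R(k) = B(k−1)·f(k)/C(k) = 3*(k - 2)/(k**2 + k + 6); s_k = R·t_k = (k - 2)*(k - 1)*factorial(k + 3)/3**k.
s_(k+1) − s_k = (k - 1)*(k**2 + k + 6)*factorial(k + 3)/(3*3**k) = t_k.
Σ_(k=2)^(11) t_k = s_(12) − s_(2) = 197317120000/729 − (0) = 197317120000/729.

Σ = 197317120000/729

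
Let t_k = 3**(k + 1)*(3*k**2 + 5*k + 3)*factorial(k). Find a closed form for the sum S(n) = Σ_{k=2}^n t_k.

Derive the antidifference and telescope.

r(k) = 3*(3*k**3 + 14*k**2 + 22*k + 11)/(3*k**2 + 5*k + 3) after simplifying.
Take A(k)=3*k + 3, B(k)=1, C(k)=k**2 + 5*k/3 + 1.
Solve (3*k + 3)·f(k+1) − (1)·f(k) = k**2 + 5*k/3 + 1.
Bound: deg f ≤ 1.
Solving with deg f ≤ 1: f(k) = k/3.
Then R = B(k−1)f/C = k/(3*k**2 + 5*k + 3), so s_k = R(k)·t_k = 3**(k + 1)*k*factorial(k).
Check: Δs_k = 3**(k + 1)*(3*k**2 + 5*k + 3)*factorial(k). ✓
s_(n+1) = 3**(n + 2)*(n + 1)*factorial(n + 1) and s_(2) = 108, so S(n) = 9*3**n*n**2*factorial(n) + 18*3**n*n*factorial(n) + 9*3**n*factorial(n) - 108.

S(n) = 9*3**n*n**2*factorial(n) + 18*3**n*n*factorial(n) + 9*3**n*factorial(n) - 108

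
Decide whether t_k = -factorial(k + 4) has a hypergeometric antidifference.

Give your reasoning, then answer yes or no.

Ratio r(k) = k + 5.
Gosper form: A/B · C(k+1)/C(k) with A=k + 5, B=1, C=1.
Set up (k + 5)·f(k+1) − (1)·f(k) − (1) = 0.
d = -1 from the (1,0,0) case.
Bound -1 < 0, so the key equation has no polynomial solution.

No — t_k has no hypergeometric antidifference.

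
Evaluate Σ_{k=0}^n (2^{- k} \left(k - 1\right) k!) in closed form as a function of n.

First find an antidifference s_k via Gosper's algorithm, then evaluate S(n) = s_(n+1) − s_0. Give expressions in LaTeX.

S(n) = -2 + 2^{- n} \left(n + 1\right)!

t_(k+1)/t_k = k*(k + 1)/(2*(k - 1)).
Take A(k)=k/2 + 1/2, B(k)=1, C(k)=k - 1.
Solve (k/2 + 1/2)·f(k+1) − (1)·f(k) = k - 1.
From deg A=1, deg B=0, deg C=1: d=0.
Coefficient equations give f(k) = 2.
Get s_k = R·t_k = 2**(1 - k)*factorial(k) with R(k) = B(k−1)f(k)/C(k) = 2/(k - 1).
Check: Δs_k = (k - 1)*factorial(k)/2**k. ✓
Evaluate: s_(n+1) = factorial(n + 1)/2**n; subtract s_(0) = 2 ⇒ S(n) = -2 + factorial(n + 1)/2**n.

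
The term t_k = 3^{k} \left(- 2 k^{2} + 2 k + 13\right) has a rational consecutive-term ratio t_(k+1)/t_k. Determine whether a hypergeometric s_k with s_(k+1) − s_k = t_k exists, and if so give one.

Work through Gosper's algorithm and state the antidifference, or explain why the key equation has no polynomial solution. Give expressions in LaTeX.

Step 1: r(k) = 3*(2*k**2 + 2*k - 13)/(2*k**2 - 2*k - 13).
Factor: A=3; B=1; C=k**2 - k - 13/2.
Key eq: (3)·f(k+1) = (1)·f(k) + (k**2 - k - 13/2).
Degrees (0,0,2) ⇒ d ≤ 2.
Match coefficients ⇒ f(k) = (k**2 - 4*k - 2)/2.
R(k) = B(k−1)·f(k)/C(k) = (k**2 - 4*k - 2)/(2*k**2 - 2*k - 13); s_k = R·t_k = 3**k*(-k**2 + 4*k + 2).
Δs = 3**k*(-2*k**2 + 2*k + 13), as required.

s_k = 3^{k} \left(- k^{2} + 4 k + 2\right)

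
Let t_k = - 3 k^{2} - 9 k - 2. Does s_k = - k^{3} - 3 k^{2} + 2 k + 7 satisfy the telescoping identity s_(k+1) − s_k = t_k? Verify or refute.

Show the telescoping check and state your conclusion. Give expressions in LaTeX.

s_(k+1) = -k**3 - 6*k**2 - 7*k + 5
s_(k+1) − s_k = -3*k**2 - 9*k - 2
(s_(k+1) − s_k) − t_k = 0

valid (s_(k+1) − s_k reduces to t_k)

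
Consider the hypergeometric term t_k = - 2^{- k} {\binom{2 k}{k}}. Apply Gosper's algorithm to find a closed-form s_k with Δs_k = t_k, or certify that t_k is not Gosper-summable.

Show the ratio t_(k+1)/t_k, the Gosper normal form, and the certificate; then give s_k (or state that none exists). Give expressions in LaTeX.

Compute t_(k+1)/t_k: get (2*k + 1)/(k + 1).
Take A(k)=2*k + 1, B(k)=k + 1, C(k)=1.
f must satisfy (2*k + 1)·f(k+1) − (k)·f(k) = 1.
d = -1 from the (1,1,0) case.
Bound -1 < 0, so the key equation has no polynomial solution.

none (Gosper's algorithm certifies no s_k)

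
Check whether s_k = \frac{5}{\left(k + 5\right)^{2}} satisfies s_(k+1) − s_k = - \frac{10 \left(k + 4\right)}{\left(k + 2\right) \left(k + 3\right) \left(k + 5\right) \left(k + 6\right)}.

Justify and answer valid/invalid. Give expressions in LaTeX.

Invalid: residual \frac{15 \left(3 k^{2} + 27 k + 58\right)}{k^{6} + 27 k^{5} + 297 k^{4} + 1697 k^{3} + 5286 k^{2} + 8460 k + 5400} ≠ 0.

s_(k+1) = 5/(k + 6)**2
s_(k+1) − s_k = 5/(k + 6)**2 - 5/(k + 5)**2
(s_(k+1) − s_k) − t_k = 15*(3*k**2 + 27*k + 58)/(k**6 + 27*k**5 + 297*k**4 + 1697*k**3 + 5286*k**2 + 8460*k + 5400)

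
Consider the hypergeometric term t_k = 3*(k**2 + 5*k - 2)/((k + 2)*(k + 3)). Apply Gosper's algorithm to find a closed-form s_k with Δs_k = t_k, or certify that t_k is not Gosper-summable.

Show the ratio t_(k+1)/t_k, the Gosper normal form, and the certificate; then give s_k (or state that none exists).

Compute t_(k+1)/t_k: get (k + 2)*(5*k + (k + 1)**2 + 3)/((k + 4)*(k**2 + 5*k - 2)).
A = k + 2, B = k + 4, C = k**2 + 5*k - 2.
Need (k + 2)·f(k+1) − (k + 3)·f(k) = k**2 + 5*k - 2.
deg f ≤ 2 (via 1,1,2).
Solving with deg f ≤ 2: f(k) = k*(k - 2).
So s_k = (B(k−1)f/C)·t_k = (k*(k - 2)*(k + 3)/(k**2 + 5*k - 2))·t_k = 3*k*(k - 2)/(k + 2).
Δs = 3*(k**2 + 5*k - 2)/(k**2 + 5*k + 6), as required.

s_k = 3*k*(k - 2)/(k + 2)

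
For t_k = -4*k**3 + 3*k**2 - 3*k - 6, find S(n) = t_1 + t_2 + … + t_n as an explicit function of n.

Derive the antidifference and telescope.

S(n) = n*(-n**3 - n**2 - n - 7)

Compute t_(k+1)/t_k: get (4*k**3 + 9*k**2 + 9*k + 10)/(4*k**3 - 3*k**2 + 3*k + 6).
So A=1 and B=1, with C=k**3 - 3*k**2/4 + 3*k/4 + 3/2.
Key eq: (1)·f(k+1) = (1)·f(k) + (k**3 - 3*k**2/4 + 3*k/4 + 3/2).
Degrees (0,0,3) ⇒ d ≤ 4.
Match coefficients ⇒ f(k) = k*(k**3 - 3*k**2 + 4*k + 4)/4.
Certificate R = B(k−1)f/C = k*(k**3 - 3*k**2 + 4*k + 4)/(4*k**3 - 3*k**2 + 3*k + 6) gives s_k = k*(-k**3 + 3*k**2 - 4*k - 4).
Check: Δs_k = -4*k**3 + 3*k**2 - 3*k - 6. ✓
Telescope: S(n) = s_(n+1) − s_(1) = -n**4 - n**3 - n**2 - 7*n - 6 − (-6) = n*(-n**3 - n**2 - n - 7).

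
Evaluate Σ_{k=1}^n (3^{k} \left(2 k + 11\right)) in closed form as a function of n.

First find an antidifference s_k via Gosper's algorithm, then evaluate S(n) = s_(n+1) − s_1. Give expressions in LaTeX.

S(n) = 3 \cdot 3^{n} n + 15 \cdot 3^{n} - 15

Step 1: r(k) = 3*(2*k + 13)/(2*k + 11).
A = 3, B = 1, C = k + 11/2.
Set up (3)·f(k+1) − (1)·f(k) − (k + 11/2) = 0.
d = 1 from the (0,0,1) case.
Solve for f: f(k) = (k + 4)/2 (degree 1 ≤ 1).
Certificate R = B(k−1)f/C = (k + 4)/(2*k + 11) gives s_k = 3**k*(k + 4).
Check: Δs_k = 3**k*(2*k + 11). ✓
s_(n+1) = 3**(n + 1)*(n + 5) and s_(1) = 15, so S(n) = 3*3**n*n + 15*3**n - 15.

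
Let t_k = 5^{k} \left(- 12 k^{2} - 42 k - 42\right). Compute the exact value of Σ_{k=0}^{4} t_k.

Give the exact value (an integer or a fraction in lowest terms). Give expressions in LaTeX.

t_(k+1)/t_k = 5*(2*k**2 + 11*k + 16)/(2*k**2 + 7*k + 7).
Gosper form: A/B · C(k+1)/C(k) with A=5, B=1, C=k**2 + 7*k/2 + 7/2.
Key eq: (5)·f(k+1) = (1)·f(k) + (k**2 + 7*k/2 + 7/2).
deg f ≤ 2 (via 0,0,2).
Solving with deg f ≤ 2: f(k) = (k**2 + k + 1)/4.
Get s_k = R·t_k = -3*5**k*(k**2 + k + 1) with R(k) = B(k−1)f(k)/C(k) = (k**2 + k + 1)/(2*(2*k**2 + 7*k + 7)).
s_(k+1) − s_k = 5**k*(-12*k**2 - 42*k - 42) = t_k.
Sum = s_(5) − s_(0); s_(5) = -290625, s_(0) = -3 ⇒ -290622.

Σ = -290622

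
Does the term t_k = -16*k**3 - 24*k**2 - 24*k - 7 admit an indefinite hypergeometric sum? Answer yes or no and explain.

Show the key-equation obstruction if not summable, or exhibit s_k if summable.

Yes. s_k = k*(-4*k**3 - 4*k + 1).

Compute t_(k+1)/t_k: get (16*k**3 + 72*k**2 + 120*k + 71)/(16*k**3 + 24*k**2 + 24*k + 7).
Gosper form: A/B · C(k+1)/C(k) with A=1, B=1, C=k**3 + 3*k**2/2 + 3*k/2 + 7/16.
Set up (1)·f(k+1) − (1)·f(k) − (k**3 + 3*k**2/2 + 3*k/2 + 7/16) = 0.
d = 4 from the (0,0,3) case.
Match coefficients ⇒ f(k) = k*(4*k**3 + 4*k - 1)/16.
Get s_k = R·t_k = k*(-4*k**3 - 4*k + 1) with R(k) = B(k−1)f(k)/C(k) = k*(4*k**3 + 4*k - 1)/(16*k**3 + 24*k**2 + 24*k + 7).
Check: Δs_k = -16*k**3 - 24*k**2 - 24*k - 7. ✓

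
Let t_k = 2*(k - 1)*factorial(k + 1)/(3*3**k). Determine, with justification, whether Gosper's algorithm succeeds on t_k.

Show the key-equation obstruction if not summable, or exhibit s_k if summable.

Yes. s_k = 2*factorial(k + 1)/3**k.

The ratio is k*(k + 2)/(3*(k - 1)).
Take A(k)=k/3 + 2/3, B(k)=1, C(k)=k - 1.
Solve (k/3 + 2/3)·f(k+1) − (1)·f(k) = k - 1.
Degrees (1,0,1) ⇒ d ≤ 0.
Solving with deg f ≤ 0: f(k) = 3.
Get s_k = R·t_k = 2*factorial(k + 1)/3**k with R(k) = B(k−1)f(k)/C(k) = 3/(k - 1).
Check: Δs_k = 2*(k - 1)*factorial(k + 1)/(3*3**k). ✓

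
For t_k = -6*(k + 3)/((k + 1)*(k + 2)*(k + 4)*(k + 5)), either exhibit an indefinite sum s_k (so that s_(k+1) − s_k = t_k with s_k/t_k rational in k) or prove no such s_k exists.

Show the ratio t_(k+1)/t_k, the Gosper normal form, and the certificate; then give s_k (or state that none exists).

s_k = 3*k*(-k - 5)/(4*(k**2 + 5*k + 4))

Step 1: r(k) = (k + 1)*(k + 4)**2/((k + 3)**2*(k + 6)).
Gosper form: A/B · C(k+1)/C(k) with A=k + 1, B=k + 6, C=k**2 + 6*k + 9.
Key eq: (k + 1)·f(k+1) = (k + 5)·f(k) + (k**2 + 6*k + 9).
From deg A=1, deg B=1, deg C=2: d=4.
A polynomial solution: f(k) = k*(k + 2)*(k + 3)*(k + 5)/8.
So s_k = (B(k−1)f/C)·t_k = (k*(k + 2)*(k + 5)**2/(8*(k + 3)))·t_k = 3*k*(-k - 5)/(4*(k**2 + 5*k + 4)).
Verify: 6*(-k - 3)/(k**4 + 12*k**3 + 49*k**2 + 78*k + 40) matches t_k.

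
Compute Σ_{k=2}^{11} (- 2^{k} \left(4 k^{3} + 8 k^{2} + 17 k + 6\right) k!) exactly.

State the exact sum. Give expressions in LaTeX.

r(k) = 2*(4*k**4 + 24*k**3 + 65*k**2 + 80*k + 35)/(4*k**3 + 8*k**2 + 17*k + 6) after simplifying.
Take A(k)=2*k + 2, B(k)=1, C(k)=k**3 + 2*k**2 + 17*k/4 + 3/2.
f must satisfy (2*k + 2)·f(k+1) − (1)·f(k) = k**3 + 2*k**2 + 17*k/4 + 3/2.
Bound: deg f ≤ 2.
Match coefficients ⇒ f(k) = (2*k**2 - k + 4)/4.
Get s_k = R·t_k = -2**k*(2*k**2 - k + 4)*factorial(k) with R(k) = B(k−1)f(k)/C(k) = (2*k**2 - k + 4)/(4*k**3 + 8*k**2 + 17*k + 6).
Check: Δs_k = -2**k*(4*k**3 + 8*k**2 + 17*k + 6)*factorial(k). ✓
Σ_(k=2)^(11) t_k = s_(12) − s_(2) = -549357355008000 − (-80) = -549357355007920.

Σ = -549357355007920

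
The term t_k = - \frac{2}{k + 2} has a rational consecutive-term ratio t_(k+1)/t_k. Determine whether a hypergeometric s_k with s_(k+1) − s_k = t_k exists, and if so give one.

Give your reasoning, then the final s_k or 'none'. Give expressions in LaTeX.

no hypergeometric antidifference exists

Step 1: r(k) = (k + 2)/(k + 3).
Factor: A=k + 2; B=k + 3; C=1.
Solve (k + 2)·f(k+1) − (k + 2)·f(k) = 1.
Degrees (1,1,0) ⇒ d ≤ 0.
Put f(k) = c0: A·f(k+1) − B(k−1)·f(k) − C = -1; need -1 = 0 — inconsistent ⇒ no f, not summable.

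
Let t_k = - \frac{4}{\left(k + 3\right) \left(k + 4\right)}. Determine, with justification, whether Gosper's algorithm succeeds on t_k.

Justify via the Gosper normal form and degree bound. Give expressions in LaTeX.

t_(k+1)/t_k = (k + 3)/(k + 5).
So A=k + 3 and B=k + 5, with C=1.
Key eq: (k + 3)·f(k+1) = (k + 4)·f(k) + (1).
Bound: deg f ≤ 1.
Match coefficients ⇒ f(k) = k/3.
Then R = B(k−1)f/C = k*(k + 4)/3, so s_k = R(k)·t_k = -4*k/(3*k + 9).
Δs = -4/(k**2 + 7*k + 12), as required.

Yes. s_k = - \frac{4 k}{3 k + 9}.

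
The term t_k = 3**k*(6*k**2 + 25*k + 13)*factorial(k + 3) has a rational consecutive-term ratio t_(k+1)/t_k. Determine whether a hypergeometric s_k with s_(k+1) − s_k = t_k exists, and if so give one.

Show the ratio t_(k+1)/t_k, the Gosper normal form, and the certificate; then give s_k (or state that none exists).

s_k = 3**k*(2*k - 1)*factorial(k + 3)

The ratio is 3*(6*k**3 + 61*k**2 + 192*k + 176)/(6*k**2 + 25*k + 13).
Take A(k)=3*k + 12, B(k)=1, C(k)=k**2 + 25*k/6 + 13/6.
f must satisfy (3*k + 12)·f(k+1) − (1)·f(k) = k**2 + 25*k/6 + 13/6.
Degrees (1,0,2) ⇒ d ≤ 1.
Coefficient equations give f(k) = (2*k - 1)/6.
Then R = B(k−1)f/C = (2*k - 1)/(6*k**2 + 25*k + 13), so s_k = R(k)·t_k = 3**k*(2*k - 1)*factorial(k + 3).
Δs = 3**k*(6*k**2 + 25*k + 13)*factorial(k + 3), as required.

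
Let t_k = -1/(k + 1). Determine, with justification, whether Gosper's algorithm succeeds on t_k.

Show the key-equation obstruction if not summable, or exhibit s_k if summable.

t_(k+1)/t_k = (k + 1)/(k + 2).
Gosper form: A/B · C(k+1)/C(k) with A=k + 1, B=k + 2, C=1.
Set up (k + 1)·f(k+1) − (k + 1)·f(k) − (1) = 0.
From deg A=1, deg B=1, deg C=0: d=0.
Write f(k) = c0. Then LHS − RHS = -1, requiring -1 = 0: contradictory. No certificate.

No. Not Gosper-summable.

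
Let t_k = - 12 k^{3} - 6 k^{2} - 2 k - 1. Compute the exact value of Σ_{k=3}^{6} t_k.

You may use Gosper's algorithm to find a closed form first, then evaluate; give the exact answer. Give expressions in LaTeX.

Compute t_(k+1)/t_k: get (12*k**3 + 42*k**2 + 50*k + 21)/(12*k**3 + 6*k**2 + 2*k + 1).
Take A(k)=1, B(k)=1, C(k)=k**3 + k**2/2 + k/6 + 1/12.
Set up (1)·f(k+1) − (1)·f(k) − (k**3 + k**2/2 + k/6 + 1/12) = 0.
Bound: deg f ≤ 4.
Solving with deg f ≤ 4: f(k) = k*(3*k**3 - 4*k**2 + k + 1)/12.
So s_k = (B(k−1)f/C)·t_k = (k*(3*k**3 - 4*k**2 + k + 1)/((2*k + 1)*(6*k**2 + 1)))·t_k = k*(-3*k**3 + 4*k**2 - k - 1).
s_(k+1) − s_k = -12*k**3 - 6*k**2 - 2*k - 1 = t_k.
Sum = s_(7) − s_(3); s_(7) = -5887, s_(3) = -147 ⇒ -5740.

Σ = -5740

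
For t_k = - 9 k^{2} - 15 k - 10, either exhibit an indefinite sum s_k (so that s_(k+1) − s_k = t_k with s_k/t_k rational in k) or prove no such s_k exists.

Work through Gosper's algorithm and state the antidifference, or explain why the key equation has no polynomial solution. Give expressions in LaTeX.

s_k = k \left(- 3 k^{2} - 3 k - 4\right)

r(k) = (9*k**2 + 33*k + 34)/(9*k**2 + 15*k + 10) after simplifying.
So A=1 and B=1, with C=k**2 + 5*k/3 + 10/9.
Set up (1)·f(k+1) − (1)·f(k) − (k**2 + 5*k/3 + 10/9) = 0.
d = 3 from the (0,0,2) case.
Match coefficients ⇒ f(k) = k*(3*k**2 + 3*k + 4)/9.
Get s_k = R·t_k = k*(-3*k**2 - 3*k - 4) with R(k) = B(k−1)f(k)/C(k) = k*(3*k**2 + 3*k + 4)/(9*k**2 + 15*k + 10).
Check: Δs_k = -9*k**2 - 15*k - 10. ✓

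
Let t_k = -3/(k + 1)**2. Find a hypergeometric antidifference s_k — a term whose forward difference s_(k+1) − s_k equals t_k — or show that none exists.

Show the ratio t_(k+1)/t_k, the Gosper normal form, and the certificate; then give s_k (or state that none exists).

none (Gosper's algorithm certifies no s_k)

t_(k+1)/t_k = (k + 1)**2/(k + 2)**2.
So A=k**2 + 2*k + 1 and B=k**2 + 4*k + 4, with C=1.
f must satisfy (k**2 + 2*k + 1)·f(k+1) − (k**2 + 2*k + 1)·f(k) = 1.
Bound: deg f ≤ 0.
f = c0 ⇒ A·f(k+1) − B(k−1)·f(k) − C = -1. The system {-1 = 0} is inconsistent; no antidifference.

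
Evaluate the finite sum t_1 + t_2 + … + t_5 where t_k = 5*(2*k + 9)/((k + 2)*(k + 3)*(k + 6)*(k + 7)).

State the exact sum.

Σ = 125/672

Compute t_(k+1)/t_k: get (k + 2)*(k + 6)*(2*k + 11)/((k + 4)*(k + 8)*(2*k + 9)).
Factor: A=k + 2; B=k + 8; C=k**3 + 27*k**2/2 + 121*k/2 + 90.
Set up (k + 2)·f(k+1) − (k + 7)·f(k) − (k**3 + 27*k**2/2 + 121*k/2 + 90) = 0.
d = 5 from the (1,1,3) case.
Coefficient equations give f(k) = k*(k + 3)*(k + 4)*(k + 5)*(k + 8)/24.
So s_k = (B(k−1)f/C)·t_k = (k*(k + 3)*(k + 7)*(k + 8)/(12*(2*k + 9)))·t_k = 5*k*(k + 8)/(12*(k**2 + 8*k + 12)).
Verify: 5*(2*k + 9)/(k**4 + 18*k**3 + 113*k**2 + 288*k + 252) matches t_k.
Σ_(k=1)^(5) t_k = s_(6) − s_(1) = 35/96 − (5/28) = 125/672.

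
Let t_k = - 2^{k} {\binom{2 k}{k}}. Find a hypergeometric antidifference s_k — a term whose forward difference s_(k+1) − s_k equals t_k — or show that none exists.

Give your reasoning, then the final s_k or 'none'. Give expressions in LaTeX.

The ratio is 4*(2*k + 1)/(k + 1).
Normal form (A,B,C) = (8*k + 4, k + 1, 1).
Need (8*k + 4)·f(k+1) − (k)·f(k) = 1.
deg f ≤ -1 (via 1,1,0).
Negative degree bound (-1): no f exists, t_k not Gosper-summable.

none (Gosper's algorithm certifies no s_k)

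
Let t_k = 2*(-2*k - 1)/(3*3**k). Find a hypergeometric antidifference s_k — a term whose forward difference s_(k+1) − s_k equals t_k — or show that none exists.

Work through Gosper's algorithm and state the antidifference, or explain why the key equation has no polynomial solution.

s_k = 2*(k + 1)/3**k

r(k) = (2*k + 3)/(3*(2*k + 1)) after simplifying.
Gosper form: A/B · C(k+1)/C(k) with A=1/3, B=1, C=k + 1/2.
Set up (1/3)·f(k+1) − (1)·f(k) − (k + 1/2) = 0.
deg f ≤ 1 (via 0,0,1).
Solve for f: f(k) = -3*(k + 1)/2 (degree 1 ≤ 1).
Certificate R = B(k−1)f/C = -3*(k + 1)/(2*k + 1) gives s_k = 2*(k + 1)/3**k.
s_(k+1) − s_k = 2*(-2*k - 1)/(3*3**k) = t_k.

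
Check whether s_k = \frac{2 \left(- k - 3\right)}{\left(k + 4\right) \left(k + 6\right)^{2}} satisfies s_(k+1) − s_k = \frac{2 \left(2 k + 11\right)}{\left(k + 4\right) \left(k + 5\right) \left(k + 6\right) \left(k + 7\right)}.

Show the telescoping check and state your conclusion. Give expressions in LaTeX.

Invalid: residual \frac{6 \left(- 3 k^{2} - 35 k - 101\right)}{k^{6} + 35 k^{5} + 507 k^{4} + 3889 k^{3} + 16652 k^{2} + 37716 k + 35280} ≠ 0.

s_(k+1) = 2*(-k - 4)/((k + 5)*(k + 7)**2)
s_(k+1) − s_k = 2*(2*k**3 + 28*k**2 + 122*k + 159)/(k**6 + 35*k**5 + 507*k**4 + 3889*k**3 + 16652*k**2 + 37716*k + 35280)
(s_(k+1) − s_k) − t_k = 6*(-3*k**2 - 35*k - 101)/(k**6 + 35*k**5 + 507*k**4 + 3889*k**3 + 16652*k**2 + 37716*k + 35280)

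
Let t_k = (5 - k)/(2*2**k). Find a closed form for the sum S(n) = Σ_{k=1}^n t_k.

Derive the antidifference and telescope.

S(n) = 2**(-n - 1)*(3*2**n + n - 3)

Ratio r(k) = (k - 4)/(2*(k - 5)).
Normal form (A,B,C) = (1/2, 1, k - 5).
Key eq: (1/2)·f(k+1) = (1)·f(k) + (k - 5).
d = 1 from the (0,0,1) case.
Solve for f: f(k) = -2*(k - 4) (degree 1 ≤ 1).
So s_k = (B(k−1)f/C)·t_k = (-2*(k - 4)/(k - 5))·t_k = (k - 4)/2**k.
Verify: (5 - k)/(2*2**k) matches t_k.
Telescope: S(n) = s_(n+1) − s_(1) = 2**(-n - 1)*(n - 3) − (-3/2) = 2**(-n - 1)*(3*2**n + n - 3).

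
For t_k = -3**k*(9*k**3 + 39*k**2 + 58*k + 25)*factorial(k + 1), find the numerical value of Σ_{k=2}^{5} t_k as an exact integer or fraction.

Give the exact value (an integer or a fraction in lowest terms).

Step 1: r(k) = 3*(9*k**4 + 84*k**3 + 295*k**2 + 457*k + 262)/(9*k**3 + 39*k**2 + 58*k + 25).
Normal form (A,B,C) = (3*k + 6, 1, k**3 + 13*k**2/3 + 58*k/9 + 25/9).
Need (3*k + 6)·f(k+1) − (1)·f(k) = k**3 + 13*k**2/3 + 58*k/9 + 25/9.
deg f ≤ 2 (via 1,0,3).
Match coefficients ⇒ f(k) = (k + 1)*(3*k - 1)/9.
Get s_k = R·t_k = -3**k*(k + 1)*(3*k - 1)*factorial(k + 1) with R(k) = B(k−1)f(k)/C(k) = (k + 1)*(3*k - 1)/(9*k**3 + 39*k**2 + 58*k + 25).
Verify: -3**k*(9*k**3 + 39*k**2 + 58*k + 25)*factorial(k + 1) matches t_k.
Sum = s_(6) − s_(2); s_(6) = -437225040, s_(2) = -810 ⇒ -437224230.

Σ = -437224230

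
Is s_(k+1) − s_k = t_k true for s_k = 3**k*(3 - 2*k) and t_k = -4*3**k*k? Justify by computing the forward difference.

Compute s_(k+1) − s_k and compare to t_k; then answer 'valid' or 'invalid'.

Valid — Δs_k = t_k.

s_(k+1) = 3**(k + 1)*(1 - 2*k)
s_(k+1) − s_k = -4*3**k*k
(s_(k+1) − s_k) − t_k = 0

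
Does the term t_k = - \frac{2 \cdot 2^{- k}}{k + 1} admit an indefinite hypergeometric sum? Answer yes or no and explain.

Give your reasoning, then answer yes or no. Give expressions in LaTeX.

The ratio is (k + 1)/(2*(k + 2)).
Take A(k)=k/2 + 1/2, B(k)=k + 2, C(k)=1.
Set up (k/2 + 1/2)·f(k+1) − (k + 1)·f(k) − (1) = 0.
Bound: deg f ≤ -1.
Negative degree bound (-1): no f exists, t_k not Gosper-summable.

No. Not Gosper-summable.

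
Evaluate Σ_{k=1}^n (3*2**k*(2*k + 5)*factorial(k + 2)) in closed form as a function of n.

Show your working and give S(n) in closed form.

The ratio is 2*(k + 3)*(2*k + 7)/(2*k + 5).
A = 2*k + 6, B = 1, C = k + 5/2.
Solve (2*k + 6)·f(k+1) − (1)·f(k) = k + 5/2.
deg f ≤ 0 (via 1,0,1).
Match coefficients ⇒ f(k) = 1/2.
Certificate R = B(k−1)f/C = 1/(2*k + 5) gives s_k = 3*2**k*factorial(k + 2).
Check: Δs_k = 3*2**k*(2*k + 5)*factorial(k + 2). ✓
Evaluate: s_(n+1) = 6*2**n*factorial(n + 3); subtract s_(1) = 36 ⇒ S(n) = 6*2**n*factorial(n + 3) - 36.

S(n) = 6*2**n*factorial(n + 3) - 36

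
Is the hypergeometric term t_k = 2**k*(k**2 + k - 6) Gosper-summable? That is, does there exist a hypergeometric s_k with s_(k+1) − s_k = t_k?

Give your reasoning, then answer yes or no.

Yes. s_k = 2**k*(k**2 - 3*k - 2).

The ratio is 2*(k**2 + 3*k - 4)/(k**2 + k - 6).
A = 2, B = 1, C = k**2 + k - 6.
Set up (2)·f(k+1) − (1)·f(k) − (k**2 + k - 6) = 0.
From deg A=0, deg B=0, deg C=2: d=2.
Solving with deg f ≤ 2: f(k) = k**2 - 3*k - 2.
So s_k = (B(k−1)f/C)·t_k = ((k**2 - 3*k - 2)/((k - 2)*(k + 3)))·t_k = 2**k*(k**2 - 3*k - 2).
Δs = 2**k*(k**2 + k - 6), as required.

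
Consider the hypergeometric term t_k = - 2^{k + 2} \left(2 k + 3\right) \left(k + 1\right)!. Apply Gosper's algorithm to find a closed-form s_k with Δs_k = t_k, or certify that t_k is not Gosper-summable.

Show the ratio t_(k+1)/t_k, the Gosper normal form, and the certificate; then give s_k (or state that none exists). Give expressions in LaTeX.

s_k = - 2^{k + 2} \left(k + 1\right)!

Step 1: r(k) = 2*(k + 2)*(2*k + 5)/(2*k + 3).
Take A(k)=2*k + 4, B(k)=1, C(k)=k + 3/2.
Set up (2*k + 4)·f(k+1) − (1)·f(k) − (k + 3/2) = 0.
From deg A=1, deg B=0, deg C=1: d=0.
A polynomial solution: f(k) = 1/2.
Then R = B(k−1)f/C = 1/(2*k + 3), so s_k = R(k)·t_k = -2**(k + 2)*factorial(k + 1).
Check: Δs_k = -2**(k + 2)*(2*k + 3)*factorial(k + 1). ✓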